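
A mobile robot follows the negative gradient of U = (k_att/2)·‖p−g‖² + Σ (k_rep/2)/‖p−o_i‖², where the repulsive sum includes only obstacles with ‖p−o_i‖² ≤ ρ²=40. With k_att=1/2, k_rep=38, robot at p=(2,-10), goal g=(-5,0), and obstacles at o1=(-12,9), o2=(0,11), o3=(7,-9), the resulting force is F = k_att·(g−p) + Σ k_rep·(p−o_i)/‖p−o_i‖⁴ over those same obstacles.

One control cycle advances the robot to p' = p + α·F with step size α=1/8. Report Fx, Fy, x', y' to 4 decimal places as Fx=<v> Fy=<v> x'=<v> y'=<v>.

F_att = 1/2·(g−p) = 1/2·(-7,10) = (-3.5000,5.0000)
o1: d²=557 > ρ²=40 → inactive
o2: d²=445 > ρ²=40 → inactive
o3: d²=26 ≤ ρ²=40; F_rep = 38·(-5,-1)/26² = (-0.2811,-0.0562)
F = F_att + ΣF_rep = (-3.7811,4.9438)
p' = p + 1/8·F = (1.5274,-9.3820)

Fx=-3.7811 Fy=4.9438 x'=1.5274 y'=-9.3820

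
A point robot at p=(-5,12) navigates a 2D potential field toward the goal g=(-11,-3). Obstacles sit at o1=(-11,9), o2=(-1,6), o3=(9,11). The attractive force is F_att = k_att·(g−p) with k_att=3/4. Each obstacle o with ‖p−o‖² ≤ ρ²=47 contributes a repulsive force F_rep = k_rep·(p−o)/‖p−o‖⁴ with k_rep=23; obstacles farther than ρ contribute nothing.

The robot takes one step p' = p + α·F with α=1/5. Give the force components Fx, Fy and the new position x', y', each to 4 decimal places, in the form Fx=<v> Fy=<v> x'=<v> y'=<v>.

F_att = 3/4·(g−p) = 3/4·(-6,-15) = (-4.5000,-11.2500)
o1: d²=45 ≤ ρ²=47; F_rep = 23·(6,3)/45² = (0.0681,0.0341)
o2: d²=52 > ρ²=47 → inactive
o3: d²=197 > ρ²=47 → inactive
F = F_att + ΣF_rep = (-4.4319,-11.2159)
p' = p + 1/5·F = (-5.8864,9.7568)

Fx=-4.4319 Fy=-11.2159 x'=-5.8864 y'=9.7568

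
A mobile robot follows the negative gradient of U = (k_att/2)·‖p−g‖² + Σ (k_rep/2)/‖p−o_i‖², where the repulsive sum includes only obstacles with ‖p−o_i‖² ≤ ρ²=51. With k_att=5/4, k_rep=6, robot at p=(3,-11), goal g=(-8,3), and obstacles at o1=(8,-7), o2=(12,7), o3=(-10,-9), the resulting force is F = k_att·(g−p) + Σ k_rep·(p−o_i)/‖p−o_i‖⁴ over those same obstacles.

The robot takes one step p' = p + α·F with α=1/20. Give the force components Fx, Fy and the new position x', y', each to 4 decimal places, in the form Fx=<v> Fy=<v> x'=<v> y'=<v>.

F_att = 5/4·(g−p) = 5/4·(-11,14) = (-13.7500,17.5000)
o1: d²=41 ≤ ρ²=51; F_rep = 6·(-5,-4)/41² = (-0.0178,-0.0143)
o2: d²=405 > ρ²=51 → inactive
o3: d²=173 > ρ²=51 → inactive
F = F_att + ΣF_rep = (-13.7678,17.4857)
p' = p + 1/20·F = (2.3116,-10.1257)

Fx=-13.7678 Fy=17.4857 x'=2.3116 y'=-10.1257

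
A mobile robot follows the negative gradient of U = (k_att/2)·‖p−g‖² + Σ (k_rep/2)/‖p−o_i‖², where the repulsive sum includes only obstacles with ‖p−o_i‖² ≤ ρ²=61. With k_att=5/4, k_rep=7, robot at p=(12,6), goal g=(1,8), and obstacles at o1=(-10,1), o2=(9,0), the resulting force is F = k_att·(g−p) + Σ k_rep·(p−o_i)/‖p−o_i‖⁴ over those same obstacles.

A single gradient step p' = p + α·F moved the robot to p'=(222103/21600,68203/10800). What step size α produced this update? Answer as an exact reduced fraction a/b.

F_att = 5/4·(g−p) = 5/4·(-11,2) = (-13.7500,2.5000)
o1: d²=509 > ρ²=61 → inactive
o2: d²=45 ≤ ρ²=61; F_rep = 7·(3,6)/45² = (0.0104,0.0207)
F = F_att + ΣF_rep = (-13.7396,2.5207)
Δp = p'−p = (-1.7175,0.3151); α = Δx/Fx = (-37097/21600) / (-37097/2700) = 1/8
check: Δy/Fy = (3403/10800) / (3403/1350) = 1/8 ✓

α = 1/8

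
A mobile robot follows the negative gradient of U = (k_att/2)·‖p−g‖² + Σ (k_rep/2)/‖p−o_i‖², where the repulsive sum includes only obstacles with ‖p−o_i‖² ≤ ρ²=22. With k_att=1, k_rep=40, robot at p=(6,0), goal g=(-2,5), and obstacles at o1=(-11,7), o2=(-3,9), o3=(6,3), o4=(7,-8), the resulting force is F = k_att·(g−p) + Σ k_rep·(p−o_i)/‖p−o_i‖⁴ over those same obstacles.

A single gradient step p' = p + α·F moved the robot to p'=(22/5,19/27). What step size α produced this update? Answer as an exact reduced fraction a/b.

F_att = 1·(g−p) = 1·(-8,5) = (-8.0000,5.0000)
o1: d²=338 > ρ²=22 → inactive
o2: d²=162 > ρ²=22 → inactive
o3: d²=9 ≤ ρ²=22; F_rep = 40·(0,-3)/9² = (0.0000,-1.4815)
o4: d²=65 > ρ²=22 → inactive
F = F_att + ΣF_rep = (-8.0000,3.5185)
Δp = p'−p = (-1.6000,0.7037); α = Δx/Fx = (-8/5) / (-8) = 1/5
check: Δy/Fy = (19/27) / (95/27) = 1/5 ✓

α = 1/5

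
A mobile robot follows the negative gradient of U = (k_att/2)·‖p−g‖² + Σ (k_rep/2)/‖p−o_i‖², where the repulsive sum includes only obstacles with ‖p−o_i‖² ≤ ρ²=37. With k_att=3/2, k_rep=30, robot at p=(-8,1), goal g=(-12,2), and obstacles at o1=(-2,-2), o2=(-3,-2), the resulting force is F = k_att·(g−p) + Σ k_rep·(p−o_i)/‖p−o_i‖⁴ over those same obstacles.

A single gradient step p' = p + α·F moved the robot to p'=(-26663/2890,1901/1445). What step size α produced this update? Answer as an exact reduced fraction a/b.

α = 1/5

F_att = 3/2·(g−p) = 3/2·(-4,1) = (-6.0000,1.5000)
o1: d²=45 > ρ²=37 → inactive
o2: d²=34 ≤ ρ²=37; F_rep = 30·(-5,3)/34² = (-0.1298,0.0779)
F = F_att + ΣF_rep = (-6.1298,1.5779)
Δp = p'−p = (-1.2260,0.3156); α = Δx/Fx = (-3543/2890) / (-3543/578) = 1/5
check: Δy/Fy = (456/1445) / (456/289) = 1/5 ✓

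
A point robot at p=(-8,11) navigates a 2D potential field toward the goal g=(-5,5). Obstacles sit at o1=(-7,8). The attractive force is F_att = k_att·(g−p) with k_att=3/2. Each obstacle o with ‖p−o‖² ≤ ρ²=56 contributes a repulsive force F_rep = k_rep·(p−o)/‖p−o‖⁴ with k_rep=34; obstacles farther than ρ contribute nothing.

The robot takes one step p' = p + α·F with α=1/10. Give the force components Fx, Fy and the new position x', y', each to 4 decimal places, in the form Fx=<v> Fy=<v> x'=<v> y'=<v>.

F_att = 3/2·(g−p) = 3/2·(3,-6) = (4.5000,-9.0000)
o1: d²=10 ≤ ρ²=56; F_rep = 34·(-1,3)/10² = (-0.3400,1.0200)
F = F_att + ΣF_rep = (4.1600,-7.9800)
p' = p + 1/10·F = (-7.5840,10.2020)

Fx=4.1600 Fy=-7.9800 x'=-7.5840 y'=10.2020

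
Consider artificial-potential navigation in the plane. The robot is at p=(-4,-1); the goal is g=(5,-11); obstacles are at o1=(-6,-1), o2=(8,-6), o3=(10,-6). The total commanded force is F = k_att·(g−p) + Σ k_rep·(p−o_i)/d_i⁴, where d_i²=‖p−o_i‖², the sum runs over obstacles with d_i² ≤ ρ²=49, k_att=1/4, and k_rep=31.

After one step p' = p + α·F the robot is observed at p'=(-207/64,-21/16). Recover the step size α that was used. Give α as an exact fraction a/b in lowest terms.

F_att = 1/4·(g−p) = 1/4·(9,-10) = (2.2500,-2.5000)
o1: d²=4 ≤ ρ²=49; F_rep = 31·(2,0)/4² = (3.8750,0.0000)
o2: d²=169 > ρ²=49 → inactive
o3: d²=221 > ρ²=49 → inactive
F = F_att + ΣF_rep = (6.1250,-2.5000)
Δp = p'−p = (0.7656,-0.3125); α = Δx/Fx = (49/64) / (49/8) = 1/8
check: Δy/Fy = (-5/16) / (-5/2) = 1/8 ✓

α = 1/8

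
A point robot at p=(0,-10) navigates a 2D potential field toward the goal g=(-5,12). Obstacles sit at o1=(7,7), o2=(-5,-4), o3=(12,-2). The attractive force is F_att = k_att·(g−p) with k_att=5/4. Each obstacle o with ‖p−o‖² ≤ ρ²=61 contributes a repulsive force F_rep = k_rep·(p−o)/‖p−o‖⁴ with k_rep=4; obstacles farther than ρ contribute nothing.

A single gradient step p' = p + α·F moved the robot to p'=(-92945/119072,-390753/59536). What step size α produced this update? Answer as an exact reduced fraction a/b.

α = 1/8

F_att = 5/4·(g−p) = 5/4·(-5,22) = (-6.2500,27.5000)
o1: d²=338 > ρ²=61 → inactive
o2: d²=61 ≤ ρ²=61; F_rep = 4·(5,-6)/61² = (0.0054,-0.0064)
o3: d²=208 > ρ²=61 → inactive
F = F_att + ΣF_rep = (-6.2446,27.4936)
Δp = p'−p = (-0.7806,3.4367); α = Δx/Fx = (-92945/119072) / (-92945/14884) = 1/8
check: Δy/Fy = (204607/59536) / (204607/7442) = 1/8 ✓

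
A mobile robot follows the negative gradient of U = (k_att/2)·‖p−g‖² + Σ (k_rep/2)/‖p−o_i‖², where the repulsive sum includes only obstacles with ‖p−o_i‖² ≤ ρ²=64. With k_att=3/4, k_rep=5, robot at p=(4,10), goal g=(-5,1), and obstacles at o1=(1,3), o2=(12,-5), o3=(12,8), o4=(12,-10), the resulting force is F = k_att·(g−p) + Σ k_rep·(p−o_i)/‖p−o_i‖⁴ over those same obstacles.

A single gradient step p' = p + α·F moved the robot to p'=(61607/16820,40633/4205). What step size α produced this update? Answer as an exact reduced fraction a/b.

α = 1/20

F_att = 3/4·(g−p) = 3/4·(-9,-9) = (-6.7500,-6.7500)
o1: d²=58 ≤ ρ²=64; F_rep = 5·(3,7)/58² = (0.0045,0.0104)
o2: d²=289 > ρ²=64 → inactive
o3: d²=68 > ρ²=64 → inactive
o4: d²=464 > ρ²=64 → inactive
F = F_att + ΣF_rep = (-6.7455,-6.7396)
Δp = p'−p = (-0.3373,-0.3370); α = Δx/Fx = (-5673/16820) / (-5673/841) = 1/20
check: Δy/Fy = (-1417/4205) / (-5668/841) = 1/20 ✓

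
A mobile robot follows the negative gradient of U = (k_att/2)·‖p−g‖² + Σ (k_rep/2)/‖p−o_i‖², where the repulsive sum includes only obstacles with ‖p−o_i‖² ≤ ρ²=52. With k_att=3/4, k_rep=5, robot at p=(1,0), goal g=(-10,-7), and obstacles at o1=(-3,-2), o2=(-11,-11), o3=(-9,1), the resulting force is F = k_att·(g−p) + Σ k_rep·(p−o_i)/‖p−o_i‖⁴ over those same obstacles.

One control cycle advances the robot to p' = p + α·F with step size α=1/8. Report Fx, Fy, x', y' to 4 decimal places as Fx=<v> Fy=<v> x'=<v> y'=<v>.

Fx=-8.2000 Fy=-5.2250 x'=-0.0250 y'=-0.6531

F_att = 3/4·(g−p) = 3/4·(-11,-7) = (-8.2500,-5.2500)
o1: d²=20 ≤ ρ²=52; F_rep = 5·(4,2)/20² = (0.0500,0.0250)
o2: d²=265 > ρ²=52 → inactive
o3: d²=101 > ρ²=52 → inactive
F = F_att + ΣF_rep = (-8.2000,-5.2250)
p' = p + 1/8·F = (-0.0250,-0.6531)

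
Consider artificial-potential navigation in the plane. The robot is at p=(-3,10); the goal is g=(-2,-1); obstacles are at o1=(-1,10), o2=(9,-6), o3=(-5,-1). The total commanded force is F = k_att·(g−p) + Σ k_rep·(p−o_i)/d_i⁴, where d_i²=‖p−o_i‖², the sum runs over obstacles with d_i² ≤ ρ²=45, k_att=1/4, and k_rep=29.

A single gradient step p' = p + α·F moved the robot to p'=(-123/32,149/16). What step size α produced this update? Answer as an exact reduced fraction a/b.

α = 1/4

F_att = 1/4·(g−p) = 1/4·(1,-11) = (0.2500,-2.7500)
o1: d²=4 ≤ ρ²=45; F_rep = 29·(-2,0)/4² = (-3.6250,0.0000)
o2: d²=400 > ρ²=45 → inactive
o3: d²=125 > ρ²=45 → inactive
F = F_att + ΣF_rep = (-3.3750,-2.7500)
Δp = p'−p = (-0.8438,-0.6875); α = Δx/Fx = (-27/32) / (-27/8) = 1/4
check: Δy/Fy = (-11/16) / (-11/4) = 1/4 ✓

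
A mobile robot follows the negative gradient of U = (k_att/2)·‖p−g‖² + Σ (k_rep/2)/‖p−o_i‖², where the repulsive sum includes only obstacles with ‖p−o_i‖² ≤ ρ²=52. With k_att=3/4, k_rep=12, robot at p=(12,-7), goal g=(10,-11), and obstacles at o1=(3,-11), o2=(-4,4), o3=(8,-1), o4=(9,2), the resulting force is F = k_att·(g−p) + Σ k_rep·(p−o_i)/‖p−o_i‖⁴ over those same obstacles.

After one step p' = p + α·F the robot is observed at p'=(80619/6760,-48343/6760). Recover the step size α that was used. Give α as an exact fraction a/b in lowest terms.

α = 1/20

F_att = 3/4·(g−p) = 3/4·(-2,-4) = (-1.5000,-3.0000)
o1: d²=97 > ρ²=52 → inactive
o2: d²=377 > ρ²=52 → inactive
o3: d²=52 ≤ ρ²=52; F_rep = 12·(4,-6)/52² = (0.0178,-0.0266)
o4: d²=90 > ρ²=52 → inactive
F = F_att + ΣF_rep = (-1.4822,-3.0266)
Δp = p'−p = (-0.0741,-0.1513); α = Δx/Fx = (-501/6760) / (-501/338) = 1/20
check: Δy/Fy = (-1023/6760) / (-1023/338) = 1/20 ✓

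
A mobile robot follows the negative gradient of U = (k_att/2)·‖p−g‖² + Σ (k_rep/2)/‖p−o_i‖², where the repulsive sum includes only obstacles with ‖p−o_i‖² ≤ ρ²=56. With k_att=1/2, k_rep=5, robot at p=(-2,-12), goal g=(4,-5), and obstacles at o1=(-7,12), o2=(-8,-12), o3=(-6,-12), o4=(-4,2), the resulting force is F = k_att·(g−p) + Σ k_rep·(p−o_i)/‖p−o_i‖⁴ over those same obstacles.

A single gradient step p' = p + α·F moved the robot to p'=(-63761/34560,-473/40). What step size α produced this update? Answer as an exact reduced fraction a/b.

α = 1/20

F_att = 1/2·(g−p) = 1/2·(6,7) = (3.0000,3.5000)
o1: d²=601 > ρ²=56 → inactive
o2: d²=36 ≤ ρ²=56; F_rep = 5·(6,0)/36² = (0.0231,0.0000)
o3: d²=16 ≤ ρ²=56; F_rep = 5·(4,0)/16² = (0.0781,0.0000)
o4: d²=200 > ρ²=56 → inactive
F = F_att + ΣF_rep = (3.1013,3.5000)
Δp = p'−p = (0.1551,0.1750); α = Δx/Fx = (5359/34560) / (5359/1728) = 1/20
check: Δy/Fy = (7/40) / (7/2) = 1/20 ✓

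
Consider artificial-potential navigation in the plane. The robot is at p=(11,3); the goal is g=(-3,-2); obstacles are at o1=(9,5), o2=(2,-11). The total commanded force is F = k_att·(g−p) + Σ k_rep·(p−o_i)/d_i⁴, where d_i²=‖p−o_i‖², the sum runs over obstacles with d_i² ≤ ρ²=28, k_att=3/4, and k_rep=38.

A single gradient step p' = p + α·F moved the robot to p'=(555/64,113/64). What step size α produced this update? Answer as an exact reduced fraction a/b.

F_att = 3/4·(g−p) = 3/4·(-14,-5) = (-10.5000,-3.7500)
o1: d²=8 ≤ ρ²=28; F_rep = 38·(2,-2)/8² = (1.1875,-1.1875)
o2: d²=277 > ρ²=28 → inactive
F = F_att + ΣF_rep = (-9.3125,-4.9375)
Δp = p'−p = (-2.3281,-1.2344); α = Δx/Fx = (-149/64) / (-149/16) = 1/4
check: Δy/Fy = (-79/64) / (-79/16) = 1/4 ✓

α = 1/4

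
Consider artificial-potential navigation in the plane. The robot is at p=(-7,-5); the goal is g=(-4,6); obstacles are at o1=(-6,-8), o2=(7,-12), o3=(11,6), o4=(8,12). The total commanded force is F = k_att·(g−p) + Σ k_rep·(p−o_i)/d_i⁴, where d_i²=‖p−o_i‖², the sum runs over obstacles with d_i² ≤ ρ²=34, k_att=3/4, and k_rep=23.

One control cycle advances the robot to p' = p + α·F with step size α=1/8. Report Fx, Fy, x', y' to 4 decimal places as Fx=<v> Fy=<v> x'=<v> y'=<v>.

Fx=2.0200 Fy=8.9400 x'=-6.7475 y'=-3.8825

F_att = 3/4·(g−p) = 3/4·(3,11) = (2.2500,8.2500)
o1: d²=10 ≤ ρ²=34; F_rep = 23·(-1,3)/10² = (-0.2300,0.6900)
o2: d²=245 > ρ²=34 → inactive
o3: d²=445 > ρ²=34 → inactive
o4: d²=514 > ρ²=34 → inactive
F = F_att + ΣF_rep = (2.0200,8.9400)
p' = p + 1/8·F = (-6.7475,-3.8825)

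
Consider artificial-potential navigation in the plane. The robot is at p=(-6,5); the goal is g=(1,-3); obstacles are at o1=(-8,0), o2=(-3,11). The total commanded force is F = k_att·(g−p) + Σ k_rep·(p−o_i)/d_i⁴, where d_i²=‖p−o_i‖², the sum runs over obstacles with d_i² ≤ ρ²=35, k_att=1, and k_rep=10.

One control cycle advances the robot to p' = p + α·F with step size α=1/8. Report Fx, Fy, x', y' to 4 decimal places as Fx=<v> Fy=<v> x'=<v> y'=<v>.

F_att = 1·(g−p) = 1·(7,-8) = (7.0000,-8.0000)
o1: d²=29 ≤ ρ²=35; F_rep = 10·(2,5)/29² = (0.0238,0.0595)
o2: d²=45 > ρ²=35 → inactive
F = F_att + ΣF_rep = (7.0238,-7.9405)
p' = p + 1/8·F = (-5.1220,4.0074)

Fx=7.0238 Fy=-7.9405 x'=-5.1220 y'=4.0074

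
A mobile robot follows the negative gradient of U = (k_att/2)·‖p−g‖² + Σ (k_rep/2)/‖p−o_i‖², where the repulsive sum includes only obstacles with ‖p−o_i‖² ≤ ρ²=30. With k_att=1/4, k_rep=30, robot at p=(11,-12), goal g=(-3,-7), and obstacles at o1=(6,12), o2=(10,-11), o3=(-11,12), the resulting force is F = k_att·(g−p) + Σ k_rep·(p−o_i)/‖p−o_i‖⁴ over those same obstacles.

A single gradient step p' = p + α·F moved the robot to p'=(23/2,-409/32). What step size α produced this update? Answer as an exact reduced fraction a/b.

α = 1/8

F_att = 1/4·(g−p) = 1/4·(-14,5) = (-3.5000,1.2500)
o1: d²=601 > ρ²=30 → inactive
o2: d²=2 ≤ ρ²=30; F_rep = 30·(1,-1)/2² = (7.5000,-7.5000)
o3: d²=1060 > ρ²=30 → inactive
F = F_att + ΣF_rep = (4.0000,-6.2500)
Δp = p'−p = (0.5000,-0.7812); α = Δx/Fx = (1/2) / (4) = 1/8
check: Δy/Fy = (-25/32) / (-25/4) = 1/8 ✓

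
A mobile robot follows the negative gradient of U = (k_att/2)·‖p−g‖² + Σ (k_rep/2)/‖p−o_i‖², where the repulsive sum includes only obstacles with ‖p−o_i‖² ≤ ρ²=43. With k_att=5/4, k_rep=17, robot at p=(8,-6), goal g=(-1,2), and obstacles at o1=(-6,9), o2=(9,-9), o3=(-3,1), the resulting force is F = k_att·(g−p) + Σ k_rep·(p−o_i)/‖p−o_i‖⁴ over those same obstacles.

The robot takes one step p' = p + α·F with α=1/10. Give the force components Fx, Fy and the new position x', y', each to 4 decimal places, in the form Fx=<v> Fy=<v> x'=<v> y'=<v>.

F_att = 5/4·(g−p) = 5/4·(-9,8) = (-11.2500,10.0000)
o1: d²=421 > ρ²=43 → inactive
o2: d²=10 ≤ ρ²=43; F_rep = 17·(-1,3)/10² = (-0.1700,0.5100)
o3: d²=170 > ρ²=43 → inactive
F = F_att + ΣF_rep = (-11.4200,10.5100)
p' = p + 1/10·F = (6.8580,-4.9490)

Fx=-11.4200 Fy=10.5100 x'=6.8580 y'=-4.9490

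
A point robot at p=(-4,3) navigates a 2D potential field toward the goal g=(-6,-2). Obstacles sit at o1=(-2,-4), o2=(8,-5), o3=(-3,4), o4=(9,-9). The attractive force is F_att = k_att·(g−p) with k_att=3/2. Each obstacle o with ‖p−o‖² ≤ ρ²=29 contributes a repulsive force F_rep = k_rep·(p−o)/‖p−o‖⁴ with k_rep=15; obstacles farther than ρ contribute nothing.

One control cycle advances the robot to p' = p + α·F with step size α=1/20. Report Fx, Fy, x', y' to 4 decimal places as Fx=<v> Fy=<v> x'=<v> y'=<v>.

Fx=-6.7500 Fy=-11.2500 x'=-4.3375 y'=2.4375

F_att = 3/2·(g−p) = 3/2·(-2,-5) = (-3.0000,-7.5000)
o1: d²=53 > ρ²=29 → inactive
o2: d²=208 > ρ²=29 → inactive
o3: d²=2 ≤ ρ²=29; F_rep = 15·(-1,-1)/2² = (-3.7500,-3.7500)
o4: d²=313 > ρ²=29 → inactive
F = F_att + ΣF_rep = (-6.7500,-11.2500)
p' = p + 1/20·F = (-4.3375,2.4375)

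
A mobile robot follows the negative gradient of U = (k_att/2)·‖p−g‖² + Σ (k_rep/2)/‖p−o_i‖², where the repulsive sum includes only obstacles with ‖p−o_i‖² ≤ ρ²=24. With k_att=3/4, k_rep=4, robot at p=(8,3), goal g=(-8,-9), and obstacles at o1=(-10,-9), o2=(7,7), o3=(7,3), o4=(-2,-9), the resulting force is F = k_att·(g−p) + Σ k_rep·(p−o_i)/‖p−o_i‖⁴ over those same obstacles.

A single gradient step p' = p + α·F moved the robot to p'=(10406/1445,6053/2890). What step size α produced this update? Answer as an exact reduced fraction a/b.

F_att = 3/4·(g−p) = 3/4·(-16,-12) = (-12.0000,-9.0000)
o1: d²=468 > ρ²=24 → inactive
o2: d²=17 ≤ ρ²=24; F_rep = 4·(1,-4)/17² = (0.0138,-0.0554)
o3: d²=1 ≤ ρ²=24; F_rep = 4·(1,0)/1² = (4.0000,0.0000)
o4: d²=244 > ρ²=24 → inactive
F = F_att + ΣF_rep = (-7.9862,-9.0554)
Δp = p'−p = (-0.7986,-0.9055); α = Δx/Fx = (-1154/1445) / (-2308/289) = 1/10
check: Δy/Fy = (-2617/2890) / (-2617/289) = 1/10 ✓

α = 1/10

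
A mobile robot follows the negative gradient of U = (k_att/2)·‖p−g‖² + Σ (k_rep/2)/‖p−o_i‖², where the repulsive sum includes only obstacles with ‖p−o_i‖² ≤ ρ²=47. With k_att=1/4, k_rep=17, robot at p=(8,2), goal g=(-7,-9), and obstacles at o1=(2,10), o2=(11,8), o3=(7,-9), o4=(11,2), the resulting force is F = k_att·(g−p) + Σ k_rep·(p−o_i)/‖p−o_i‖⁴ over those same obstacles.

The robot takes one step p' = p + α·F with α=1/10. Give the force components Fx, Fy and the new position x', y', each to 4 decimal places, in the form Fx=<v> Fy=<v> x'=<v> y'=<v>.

Fx=-4.4048 Fy=-2.8004 x'=7.5595 y'=1.7200

F_att = 1/4·(g−p) = 1/4·(-15,-11) = (-3.7500,-2.7500)
o1: d²=100 > ρ²=47 → inactive
o2: d²=45 ≤ ρ²=47; F_rep = 17·(-3,-6)/45² = (-0.0252,-0.0504)
o3: d²=122 > ρ²=47 → inactive
o4: d²=9 ≤ ρ²=47; F_rep = 17·(-3,0)/9² = (-0.6296,0.0000)
F = F_att + ΣF_rep = (-4.4048,-2.8004)
p' = p + 1/10·F = (7.5595,1.7200)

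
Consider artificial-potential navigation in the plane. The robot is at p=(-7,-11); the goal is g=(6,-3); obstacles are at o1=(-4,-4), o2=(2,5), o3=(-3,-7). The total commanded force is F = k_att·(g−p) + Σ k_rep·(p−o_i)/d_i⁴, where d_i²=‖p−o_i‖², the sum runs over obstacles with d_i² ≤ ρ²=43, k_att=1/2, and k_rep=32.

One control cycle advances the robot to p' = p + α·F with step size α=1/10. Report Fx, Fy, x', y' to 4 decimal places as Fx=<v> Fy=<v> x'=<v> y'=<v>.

Fx=6.3750 Fy=3.8750 x'=-6.3625 y'=-10.6125

F_att = 1/2·(g−p) = 1/2·(13,8) = (6.5000,4.0000)
o1: d²=58 > ρ²=43 → inactive
o2: d²=337 > ρ²=43 → inactive
o3: d²=32 ≤ ρ²=43; F_rep = 32·(-4,-4)/32² = (-0.1250,-0.1250)
F = F_att + ΣF_rep = (6.3750,3.8750)
p' = p + 1/10·F = (-6.3625,-10.6125)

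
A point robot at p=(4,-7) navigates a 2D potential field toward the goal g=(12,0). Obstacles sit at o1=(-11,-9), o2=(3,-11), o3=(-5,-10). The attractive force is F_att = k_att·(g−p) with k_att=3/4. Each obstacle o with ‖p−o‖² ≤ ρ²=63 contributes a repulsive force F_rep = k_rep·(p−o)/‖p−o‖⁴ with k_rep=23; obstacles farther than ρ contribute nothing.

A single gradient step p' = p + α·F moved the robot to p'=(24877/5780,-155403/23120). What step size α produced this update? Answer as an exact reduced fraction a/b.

F_att = 3/4·(g−p) = 3/4·(8,7) = (6.0000,5.2500)
o1: d²=229 > ρ²=63 → inactive
o2: d²=17 ≤ ρ²=63; F_rep = 23·(1,4)/17² = (0.0796,0.3183)
o3: d²=90 > ρ²=63 → inactive
F = F_att + ΣF_rep = (6.0796,5.5683)
Δp = p'−p = (0.3040,0.2784); α = Δx/Fx = (1757/5780) / (1757/289) = 1/20
check: Δy/Fy = (6437/23120) / (6437/1156) = 1/20 ✓

α = 1/20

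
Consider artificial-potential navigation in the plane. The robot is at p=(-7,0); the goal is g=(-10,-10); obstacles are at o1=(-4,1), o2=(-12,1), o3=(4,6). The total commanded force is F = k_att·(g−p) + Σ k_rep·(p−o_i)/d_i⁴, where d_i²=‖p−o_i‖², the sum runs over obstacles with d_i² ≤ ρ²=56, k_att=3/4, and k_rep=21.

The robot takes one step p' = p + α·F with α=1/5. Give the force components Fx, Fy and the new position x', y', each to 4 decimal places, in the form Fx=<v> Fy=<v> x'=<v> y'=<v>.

Fx=-2.7247 Fy=-7.7411 x'=-7.5449 y'=-1.5482

F_att = 3/4·(g−p) = 3/4·(-3,-10) = (-2.2500,-7.5000)
o1: d²=10 ≤ ρ²=56; F_rep = 21·(-3,-1)/10² = (-0.6300,-0.2100)
o2: d²=26 ≤ ρ²=56; F_rep = 21·(5,-1)/26² = (0.1553,-0.0311)
o3: d²=157 > ρ²=56 → inactive
F = F_att + ΣF_rep = (-2.7247,-7.7411)
p' = p + 1/5·F = (-7.5449,-1.5482)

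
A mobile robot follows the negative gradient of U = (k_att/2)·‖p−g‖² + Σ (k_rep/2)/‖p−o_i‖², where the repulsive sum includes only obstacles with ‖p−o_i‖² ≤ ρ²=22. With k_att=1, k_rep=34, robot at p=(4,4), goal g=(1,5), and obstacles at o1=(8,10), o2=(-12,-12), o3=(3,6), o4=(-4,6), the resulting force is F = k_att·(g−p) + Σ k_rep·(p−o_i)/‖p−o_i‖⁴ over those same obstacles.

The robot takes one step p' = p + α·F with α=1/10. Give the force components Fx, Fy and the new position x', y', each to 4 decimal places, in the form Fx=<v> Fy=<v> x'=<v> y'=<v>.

Fx=-1.6400 Fy=-1.7200 x'=3.8360 y'=3.8280

F_att = 1·(g−p) = 1·(-3,1) = (-3.0000,1.0000)
o1: d²=52 > ρ²=22 → inactive
o2: d²=512 > ρ²=22 → inactive
o3: d²=5 ≤ ρ²=22; F_rep = 34·(1,-2)/5² = (1.3600,-2.7200)
o4: d²=68 > ρ²=22 → inactive
F = F_att + ΣF_rep = (-1.6400,-1.7200)
p' = p + 1/10·F = (3.8360,3.8280)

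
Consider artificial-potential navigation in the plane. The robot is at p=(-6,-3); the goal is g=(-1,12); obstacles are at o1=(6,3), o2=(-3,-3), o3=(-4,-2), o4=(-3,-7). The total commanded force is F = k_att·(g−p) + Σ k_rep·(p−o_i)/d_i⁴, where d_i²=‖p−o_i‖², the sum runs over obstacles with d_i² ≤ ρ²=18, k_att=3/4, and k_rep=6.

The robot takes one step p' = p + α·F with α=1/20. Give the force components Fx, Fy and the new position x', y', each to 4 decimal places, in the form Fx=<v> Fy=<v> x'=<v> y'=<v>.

F_att = 3/4·(g−p) = 3/4·(5,15) = (3.7500,11.2500)
o1: d²=180 > ρ²=18 → inactive
o2: d²=9 ≤ ρ²=18; F_rep = 6·(-3,0)/9² = (-0.2222,0.0000)
o3: d²=5 ≤ ρ²=18; F_rep = 6·(-2,-1)/5² = (-0.4800,-0.2400)
o4: d²=25 > ρ²=18 → inactive
F = F_att + ΣF_rep = (3.0478,11.0100)
p' = p + 1/20·F = (-5.8476,-2.4495)

Fx=3.0478 Fy=11.0100 x'=-5.8476 y'=-2.4495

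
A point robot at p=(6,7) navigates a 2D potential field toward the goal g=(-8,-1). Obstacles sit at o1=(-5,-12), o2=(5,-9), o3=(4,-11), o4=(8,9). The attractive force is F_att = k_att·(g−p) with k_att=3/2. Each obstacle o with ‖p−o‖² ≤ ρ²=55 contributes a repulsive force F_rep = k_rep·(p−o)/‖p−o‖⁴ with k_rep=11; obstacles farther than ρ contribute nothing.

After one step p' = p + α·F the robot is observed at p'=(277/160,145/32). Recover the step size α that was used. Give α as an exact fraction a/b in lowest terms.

F_att = 3/2·(g−p) = 3/2·(-14,-8) = (-21.0000,-12.0000)
o1: d²=482 > ρ²=55 → inactive
o2: d²=257 > ρ²=55 → inactive
o3: d²=328 > ρ²=55 → inactive
o4: d²=8 ≤ ρ²=55; F_rep = 11·(-2,-2)/8² = (-0.3438,-0.3438)
F = F_att + ΣF_rep = (-21.3438,-12.3438)
Δp = p'−p = (-4.2687,-2.4688); α = Δx/Fx = (-683/160) / (-683/32) = 1/5
check: Δy/Fy = (-79/32) / (-395/32) = 1/5 ✓

α = 1/5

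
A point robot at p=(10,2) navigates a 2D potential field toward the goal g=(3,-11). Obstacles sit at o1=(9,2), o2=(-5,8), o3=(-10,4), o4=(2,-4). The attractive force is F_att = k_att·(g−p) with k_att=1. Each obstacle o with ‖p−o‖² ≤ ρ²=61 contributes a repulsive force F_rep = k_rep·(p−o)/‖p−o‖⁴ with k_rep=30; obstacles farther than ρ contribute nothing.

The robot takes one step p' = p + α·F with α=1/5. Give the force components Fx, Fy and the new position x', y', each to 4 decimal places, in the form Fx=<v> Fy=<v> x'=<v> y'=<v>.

Fx=23.0000 Fy=-13.0000 x'=14.6000 y'=-0.6000

F_att = 1·(g−p) = 1·(-7,-13) = (-7.0000,-13.0000)
o1: d²=1 ≤ ρ²=61; F_rep = 30·(1,0)/1² = (30.0000,0.0000)
o2: d²=261 > ρ²=61 → inactive
o3: d²=404 > ρ²=61 → inactive
o4: d²=100 > ρ²=61 → inactive
F = F_att + ΣF_rep = (23.0000,-13.0000)
p' = p + 1/5·F = (14.6000,-0.6000)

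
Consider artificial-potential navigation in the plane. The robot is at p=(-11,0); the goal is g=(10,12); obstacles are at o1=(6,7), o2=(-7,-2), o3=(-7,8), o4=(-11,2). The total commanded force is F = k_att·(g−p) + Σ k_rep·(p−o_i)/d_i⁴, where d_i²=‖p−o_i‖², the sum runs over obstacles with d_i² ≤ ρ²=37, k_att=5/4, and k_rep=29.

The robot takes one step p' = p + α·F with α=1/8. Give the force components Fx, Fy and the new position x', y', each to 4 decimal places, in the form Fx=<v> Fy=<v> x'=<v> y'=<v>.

F_att = 5/4·(g−p) = 5/4·(21,12) = (26.2500,15.0000)
o1: d²=338 > ρ²=37 → inactive
o2: d²=20 ≤ ρ²=37; F_rep = 29·(-4,2)/20² = (-0.2900,0.1450)
o3: d²=80 > ρ²=37 → inactive
o4: d²=4 ≤ ρ²=37; F_rep = 29·(0,-2)/4² = (0.0000,-3.6250)
F = F_att + ΣF_rep = (25.9600,11.5200)
p' = p + 1/8·F = (-7.7550,1.4400)

Fx=25.9600 Fy=11.5200 x'=-7.7550 y'=1.4400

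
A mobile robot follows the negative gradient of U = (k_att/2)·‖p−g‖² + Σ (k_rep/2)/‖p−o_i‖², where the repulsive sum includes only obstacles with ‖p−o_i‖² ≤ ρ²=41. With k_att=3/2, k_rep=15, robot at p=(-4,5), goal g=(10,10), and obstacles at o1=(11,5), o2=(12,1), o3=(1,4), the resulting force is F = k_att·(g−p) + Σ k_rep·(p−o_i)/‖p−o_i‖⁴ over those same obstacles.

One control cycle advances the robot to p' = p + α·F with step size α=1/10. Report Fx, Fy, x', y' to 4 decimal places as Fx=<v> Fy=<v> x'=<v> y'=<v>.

Fx=20.8891 Fy=7.5222 x'=-1.9111 y'=5.7522

F_att = 3/2·(g−p) = 3/2·(14,5) = (21.0000,7.5000)
o1: d²=225 > ρ²=41 → inactive
o2: d²=272 > ρ²=41 → inactive
o3: d²=26 ≤ ρ²=41; F_rep = 15·(-5,1)/26² = (-0.1109,0.0222)
F = F_att + ΣF_rep = (20.8891,7.5222)
p' = p + 1/10·F = (-1.9111,5.7522)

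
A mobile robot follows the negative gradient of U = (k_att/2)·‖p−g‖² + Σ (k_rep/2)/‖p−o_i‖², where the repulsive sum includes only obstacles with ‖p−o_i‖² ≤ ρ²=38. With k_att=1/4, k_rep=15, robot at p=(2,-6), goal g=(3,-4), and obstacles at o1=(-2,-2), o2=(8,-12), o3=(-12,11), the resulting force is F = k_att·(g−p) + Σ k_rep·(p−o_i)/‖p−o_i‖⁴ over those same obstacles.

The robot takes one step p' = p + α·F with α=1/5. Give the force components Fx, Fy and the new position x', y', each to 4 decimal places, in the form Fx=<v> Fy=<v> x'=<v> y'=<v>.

Fx=0.3086 Fy=0.4414 x'=2.0617 y'=-5.9117

F_att = 1/4·(g−p) = 1/4·(1,2) = (0.2500,0.5000)
o1: d²=32 ≤ ρ²=38; F_rep = 15·(4,-4)/32² = (0.0586,-0.0586)
o2: d²=72 > ρ²=38 → inactive
o3: d²=485 > ρ²=38 → inactive
F = F_att + ΣF_rep = (0.3086,0.4414)
p' = p + 1/5·F = (2.0617,-5.9117)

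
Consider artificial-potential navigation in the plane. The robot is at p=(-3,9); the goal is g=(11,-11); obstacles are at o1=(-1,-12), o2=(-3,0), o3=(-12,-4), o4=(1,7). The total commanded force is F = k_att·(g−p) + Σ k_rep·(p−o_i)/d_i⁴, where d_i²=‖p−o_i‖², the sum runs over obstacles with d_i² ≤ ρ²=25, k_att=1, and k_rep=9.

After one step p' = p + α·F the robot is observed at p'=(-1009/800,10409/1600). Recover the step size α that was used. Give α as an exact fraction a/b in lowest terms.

F_att = 1·(g−p) = 1·(14,-20) = (14.0000,-20.0000)
o1: d²=445 > ρ²=25 → inactive
o2: d²=81 > ρ²=25 → inactive
o3: d²=250 > ρ²=25 → inactive
o4: d²=20 ≤ ρ²=25; F_rep = 9·(-4,2)/20² = (-0.0900,0.0450)
F = F_att + ΣF_rep = (13.9100,-19.9550)
Δp = p'−p = (1.7388,-2.4944); α = Δx/Fx = (1391/800) / (1391/100) = 1/8
check: Δy/Fy = (-3991/1600) / (-3991/200) = 1/8 ✓

α = 1/8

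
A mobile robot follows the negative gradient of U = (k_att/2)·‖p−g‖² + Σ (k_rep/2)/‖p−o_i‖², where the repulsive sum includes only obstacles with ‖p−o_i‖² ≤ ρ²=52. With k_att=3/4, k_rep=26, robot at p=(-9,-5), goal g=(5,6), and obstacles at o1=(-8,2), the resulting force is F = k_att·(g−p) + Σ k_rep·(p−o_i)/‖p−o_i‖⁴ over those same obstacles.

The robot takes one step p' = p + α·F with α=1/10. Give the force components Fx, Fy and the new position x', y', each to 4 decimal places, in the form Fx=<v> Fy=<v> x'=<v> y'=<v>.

Fx=10.4896 Fy=8.1772 x'=-7.9510 y'=-4.1823

F_att = 3/4·(g−p) = 3/4·(14,11) = (10.5000,8.2500)
o1: d²=50 ≤ ρ²=52; F_rep = 26·(-1,-7)/50² = (-0.0104,-0.0728)
F = F_att + ΣF_rep = (10.4896,8.1772)
p' = p + 1/10·F = (-7.9510,-4.1823)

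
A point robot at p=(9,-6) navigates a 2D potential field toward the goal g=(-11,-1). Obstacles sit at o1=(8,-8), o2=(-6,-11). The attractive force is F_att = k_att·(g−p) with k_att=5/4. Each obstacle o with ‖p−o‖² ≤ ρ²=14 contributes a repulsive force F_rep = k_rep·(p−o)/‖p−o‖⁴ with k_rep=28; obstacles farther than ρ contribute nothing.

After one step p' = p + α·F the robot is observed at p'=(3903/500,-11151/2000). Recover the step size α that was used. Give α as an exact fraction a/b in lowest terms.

α = 1/20

F_att = 5/4·(g−p) = 5/4·(-20,5) = (-25.0000,6.2500)
o1: d²=5 ≤ ρ²=14; F_rep = 28·(1,2)/5² = (1.1200,2.2400)
o2: d²=250 > ρ²=14 → inactive
F = F_att + ΣF_rep = (-23.8800,8.4900)
Δp = p'−p = (-1.1940,0.4245); α = Δx/Fx = (-597/500) / (-597/25) = 1/20
check: Δy/Fy = (849/2000) / (849/100) = 1/20 ✓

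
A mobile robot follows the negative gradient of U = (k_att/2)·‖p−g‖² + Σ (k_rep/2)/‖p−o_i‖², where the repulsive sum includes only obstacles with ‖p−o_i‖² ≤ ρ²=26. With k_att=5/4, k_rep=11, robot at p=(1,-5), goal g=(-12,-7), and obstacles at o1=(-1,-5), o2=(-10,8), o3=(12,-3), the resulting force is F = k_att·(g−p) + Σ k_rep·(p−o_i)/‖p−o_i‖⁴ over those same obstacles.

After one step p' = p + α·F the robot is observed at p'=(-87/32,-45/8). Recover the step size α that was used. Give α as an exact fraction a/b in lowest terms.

F_att = 5/4·(g−p) = 5/4·(-13,-2) = (-16.2500,-2.5000)
o1: d²=4 ≤ ρ²=26; F_rep = 11·(2,0)/4² = (1.3750,0.0000)
o2: d²=290 > ρ²=26 → inactive
o3: d²=125 > ρ²=26 → inactive
F = F_att + ΣF_rep = (-14.8750,-2.5000)
Δp = p'−p = (-3.7188,-0.6250); α = Δx/Fx = (-119/32) / (-119/8) = 1/4
check: Δy/Fy = (-5/8) / (-5/2) = 1/4 ✓

α = 1/4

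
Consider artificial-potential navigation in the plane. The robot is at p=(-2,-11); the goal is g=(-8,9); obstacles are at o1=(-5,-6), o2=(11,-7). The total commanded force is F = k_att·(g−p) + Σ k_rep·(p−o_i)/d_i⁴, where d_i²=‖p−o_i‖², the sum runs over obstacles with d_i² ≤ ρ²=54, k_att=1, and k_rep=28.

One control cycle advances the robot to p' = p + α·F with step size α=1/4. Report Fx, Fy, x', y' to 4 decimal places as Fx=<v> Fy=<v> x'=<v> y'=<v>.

Fx=-5.9273 Fy=19.8789 x'=-3.4818 y'=-6.0303

F_att = 1·(g−p) = 1·(-6,20) = (-6.0000,20.0000)
o1: d²=34 ≤ ρ²=54; F_rep = 28·(3,-5)/34² = (0.0727,-0.1211)
o2: d²=185 > ρ²=54 → inactive
F = F_att + ΣF_rep = (-5.9273,19.8789)
p' = p + 1/4·F = (-3.4818,-6.0303)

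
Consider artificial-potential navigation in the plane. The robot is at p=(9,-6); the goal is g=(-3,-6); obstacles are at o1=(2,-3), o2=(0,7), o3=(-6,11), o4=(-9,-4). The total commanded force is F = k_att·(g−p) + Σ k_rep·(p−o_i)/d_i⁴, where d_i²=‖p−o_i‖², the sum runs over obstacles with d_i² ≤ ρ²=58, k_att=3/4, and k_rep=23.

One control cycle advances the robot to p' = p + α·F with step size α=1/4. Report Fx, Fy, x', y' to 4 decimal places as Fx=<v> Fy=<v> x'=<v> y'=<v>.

F_att = 3/4·(g−p) = 3/4·(-12,0) = (-9.0000,0.0000)
o1: d²=58 ≤ ρ²=58; F_rep = 23·(7,-3)/58² = (0.0479,-0.0205)
o2: d²=250 > ρ²=58 → inactive
o3: d²=514 > ρ²=58 → inactive
o4: d²=328 > ρ²=58 → inactive
F = F_att + ΣF_rep = (-8.9521,-0.0205)
p' = p + 1/4·F = (6.7620,-6.0051)

Fx=-8.9521 Fy=-0.0205 x'=6.7620 y'=-6.0051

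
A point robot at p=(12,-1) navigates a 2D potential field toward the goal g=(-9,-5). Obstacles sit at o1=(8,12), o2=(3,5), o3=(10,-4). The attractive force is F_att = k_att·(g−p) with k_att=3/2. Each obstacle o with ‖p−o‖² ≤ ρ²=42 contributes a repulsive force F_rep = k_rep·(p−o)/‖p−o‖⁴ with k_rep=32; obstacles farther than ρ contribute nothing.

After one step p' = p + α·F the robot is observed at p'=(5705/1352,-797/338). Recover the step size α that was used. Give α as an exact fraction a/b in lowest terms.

F_att = 3/2·(g−p) = 3/2·(-21,-4) = (-31.5000,-6.0000)
o1: d²=185 > ρ²=42 → inactive
o2: d²=117 > ρ²=42 → inactive
o3: d²=13 ≤ ρ²=42; F_rep = 32·(2,3)/13² = (0.3787,0.5680)
F = F_att + ΣF_rep = (-31.1213,-5.4320)
Δp = p'−p = (-7.7803,-1.3580); α = Δx/Fx = (-10519/1352) / (-10519/338) = 1/4
check: Δy/Fy = (-459/338) / (-918/169) = 1/4 ✓

α = 1/4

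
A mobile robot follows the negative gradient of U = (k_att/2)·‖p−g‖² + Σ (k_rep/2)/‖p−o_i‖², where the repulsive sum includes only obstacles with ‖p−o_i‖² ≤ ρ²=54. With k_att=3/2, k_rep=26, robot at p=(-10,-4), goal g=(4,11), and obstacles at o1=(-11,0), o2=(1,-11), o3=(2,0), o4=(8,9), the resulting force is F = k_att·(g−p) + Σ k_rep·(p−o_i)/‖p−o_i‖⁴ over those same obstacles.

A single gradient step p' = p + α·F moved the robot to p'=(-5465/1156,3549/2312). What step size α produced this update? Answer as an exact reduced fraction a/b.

F_att = 3/2·(g−p) = 3/2·(14,15) = (21.0000,22.5000)
o1: d²=17 ≤ ρ²=54; F_rep = 26·(1,-4)/17² = (0.0900,-0.3599)
o2: d²=170 > ρ²=54 → inactive
o3: d²=160 > ρ²=54 → inactive
o4: d²=493 > ρ²=54 → inactive
F = F_att + ΣF_rep = (21.0900,22.1401)
Δp = p'−p = (5.2725,5.5350); α = Δx/Fx = (6095/1156) / (6095/289) = 1/4
check: Δy/Fy = (12797/2312) / (12797/578) = 1/4 ✓

α = 1/4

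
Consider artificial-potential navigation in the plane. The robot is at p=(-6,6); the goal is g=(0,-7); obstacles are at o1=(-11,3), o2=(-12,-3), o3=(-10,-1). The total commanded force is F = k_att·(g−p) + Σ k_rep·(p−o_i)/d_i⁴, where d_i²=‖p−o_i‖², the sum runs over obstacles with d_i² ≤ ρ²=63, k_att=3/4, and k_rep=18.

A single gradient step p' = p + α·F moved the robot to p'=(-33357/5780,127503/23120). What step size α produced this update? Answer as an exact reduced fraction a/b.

F_att = 3/4·(g−p) = 3/4·(6,-13) = (4.5000,-9.7500)
o1: d²=34 ≤ ρ²=63; F_rep = 18·(5,3)/34² = (0.0779,0.0467)
o2: d²=117 > ρ²=63 → inactive
o3: d²=65 > ρ²=63 → inactive
F = F_att + ΣF_rep = (4.5779,-9.7033)
Δp = p'−p = (0.2289,-0.4852); α = Δx/Fx = (1323/5780) / (1323/289) = 1/20
check: Δy/Fy = (-11217/23120) / (-11217/1156) = 1/20 ✓

α = 1/20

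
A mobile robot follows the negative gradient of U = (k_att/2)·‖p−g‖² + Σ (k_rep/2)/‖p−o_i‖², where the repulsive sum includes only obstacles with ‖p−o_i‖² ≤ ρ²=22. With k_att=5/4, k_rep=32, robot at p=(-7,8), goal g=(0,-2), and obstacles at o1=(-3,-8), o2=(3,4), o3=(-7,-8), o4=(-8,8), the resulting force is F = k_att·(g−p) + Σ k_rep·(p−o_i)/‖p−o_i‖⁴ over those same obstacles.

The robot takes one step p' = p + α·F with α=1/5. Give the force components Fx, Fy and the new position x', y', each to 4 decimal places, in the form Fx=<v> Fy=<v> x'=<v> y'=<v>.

Fx=40.7500 Fy=-12.5000 x'=1.1500 y'=5.5000

F_att = 5/4·(g−p) = 5/4·(7,-10) = (8.7500,-12.5000)
o1: d²=272 > ρ²=22 → inactive
o2: d²=116 > ρ²=22 → inactive
o3: d²=256 > ρ²=22 → inactive
o4: d²=1 ≤ ρ²=22; F_rep = 32·(1,0)/1² = (32.0000,0.0000)
F = F_att + ΣF_rep = (40.7500,-12.5000)
p' = p + 1/5·F = (1.1500,5.5000)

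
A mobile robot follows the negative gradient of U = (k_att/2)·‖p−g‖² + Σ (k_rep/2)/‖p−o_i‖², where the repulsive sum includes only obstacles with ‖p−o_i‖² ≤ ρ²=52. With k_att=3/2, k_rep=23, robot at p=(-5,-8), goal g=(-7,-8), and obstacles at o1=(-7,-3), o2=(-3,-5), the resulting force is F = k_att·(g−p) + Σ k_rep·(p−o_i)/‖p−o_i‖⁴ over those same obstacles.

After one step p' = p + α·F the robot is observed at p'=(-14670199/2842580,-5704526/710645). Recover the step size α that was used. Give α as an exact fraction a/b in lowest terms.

α = 1/20

F_att = 3/2·(g−p) = 3/2·(-2,0) = (-3.0000,0.0000)
o1: d²=29 ≤ ρ²=52; F_rep = 23·(2,-5)/29² = (0.0547,-0.1367)
o2: d²=13 ≤ ρ²=52; F_rep = 23·(-2,-3)/13² = (-0.2722,-0.4083)
F = F_att + ΣF_rep = (-3.2175,-0.5450)
Δp = p'−p = (-0.1609,-0.0273); α = Δx/Fx = (-457299/2842580) / (-457299/142129) = 1/20
check: Δy/Fy = (-19366/710645) / (-77464/142129) = 1/20 ✓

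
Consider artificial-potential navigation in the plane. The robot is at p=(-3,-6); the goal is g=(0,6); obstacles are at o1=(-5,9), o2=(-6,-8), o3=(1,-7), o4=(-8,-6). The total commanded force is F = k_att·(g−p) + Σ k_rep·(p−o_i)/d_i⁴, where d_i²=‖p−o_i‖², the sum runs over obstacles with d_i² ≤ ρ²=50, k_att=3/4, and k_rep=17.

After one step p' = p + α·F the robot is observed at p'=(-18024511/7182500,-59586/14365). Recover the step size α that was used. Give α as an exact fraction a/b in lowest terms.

F_att = 3/4·(g−p) = 3/4·(3,12) = (2.2500,9.0000)
o1: d²=229 > ρ²=50 → inactive
o2: d²=13 ≤ ρ²=50; F_rep = 17·(3,2)/13² = (0.3018,0.2012)
o3: d²=17 ≤ ρ²=50; F_rep = 17·(-4,1)/17² = (-0.2353,0.0588)
o4: d²=25 ≤ ρ²=50; F_rep = 17·(5,0)/25² = (0.1360,0.0000)
F = F_att + ΣF_rep = (2.4525,9.2600)
Δp = p'−p = (0.4905,1.8520); α = Δx/Fx = (3522989/7182500) / (3522989/1436500) = 1/5
check: Δy/Fy = (26604/14365) / (26604/2873) = 1/5 ✓

α = 1/5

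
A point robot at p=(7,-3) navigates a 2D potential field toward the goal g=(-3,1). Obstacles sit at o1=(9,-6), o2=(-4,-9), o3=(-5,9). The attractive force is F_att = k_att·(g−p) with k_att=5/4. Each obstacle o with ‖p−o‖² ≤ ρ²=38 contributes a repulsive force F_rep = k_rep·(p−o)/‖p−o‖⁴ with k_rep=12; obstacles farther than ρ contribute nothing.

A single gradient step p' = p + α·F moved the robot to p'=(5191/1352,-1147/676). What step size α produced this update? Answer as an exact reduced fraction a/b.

F_att = 5/4·(g−p) = 5/4·(-10,4) = (-12.5000,5.0000)
o1: d²=13 ≤ ρ²=38; F_rep = 12·(-2,3)/13² = (-0.1420,0.2130)
o2: d²=157 > ρ²=38 → inactive
o3: d²=288 > ρ²=38 → inactive
F = F_att + ΣF_rep = (-12.6420,5.2130)
Δp = p'−p = (-3.1605,1.3033); α = Δx/Fx = (-4273/1352) / (-4273/338) = 1/4
check: Δy/Fy = (881/676) / (881/169) = 1/4 ✓

α = 1/4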